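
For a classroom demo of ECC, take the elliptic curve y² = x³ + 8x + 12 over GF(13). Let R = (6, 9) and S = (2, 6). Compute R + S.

(6, 9) + (2, 6). λ = (6 - 9)/(2 - 6) ≡ 10/9 mod 13. 9⁻¹ ≡ 3 (mod 13), so λ ≡ 4.
  x = λ² - 6 - 2 = 16 - 8 ≡ 8; y = λ·(6 - 8) - 9 ≡ 9. → (8, 9)

(8, 9)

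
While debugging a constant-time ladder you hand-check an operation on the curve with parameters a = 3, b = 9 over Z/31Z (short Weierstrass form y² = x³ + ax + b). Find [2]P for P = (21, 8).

(30, 25)

tangent at (21, 8): λ = (3·21² + 3)/(2·8) ≡ 24/16. 16⁻¹ ≡ 2 (mod 31), so λ ≡ 24·2 ≡ 17.
  x = λ² - 21 - 21 = 289 - 42 ≡ 30; y = λ·(21 - 30) - 8 ≡ 25. → (30, 25)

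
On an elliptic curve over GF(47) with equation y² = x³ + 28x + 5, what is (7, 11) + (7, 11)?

(35, 44)

tangent at (7, 11): λ = (3·7² + 28)/(2·11) ≡ 34/22. 22⁻¹ ≡ 15 (mod 47), so λ ≡ 34·15 ≡ 40.
  x = λ² - 7 - 7 = 1600 - 14 ≡ 35; y = λ·(7 - 35) - 11 ≡ 44. → (35, 44)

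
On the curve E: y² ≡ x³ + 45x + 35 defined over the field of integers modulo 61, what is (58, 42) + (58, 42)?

tangent at (58, 42): λ = (3·58² + 45)/(2·42) ≡ 11/23. 23⁻¹ ≡ 8 (mod 61), so λ ≡ 11·8 ≡ 27.
  x = λ² - 58 - 58 = 729 - 116 ≡ 3; y = λ·(58 - 3) - 42 ≡ 40. → (3, 40)

(3, 40)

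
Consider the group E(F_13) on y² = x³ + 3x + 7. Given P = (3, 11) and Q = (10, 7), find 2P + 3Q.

(12, 4)

First 2P:
Repeated addition: build up to 2P.
2P: tangent at (3, 11): λ = (3·3² + 3)/(2·11) ≡ 4/9. 9⁻¹ ≡ 3 (mod 13), so λ ≡ 4·3 ≡ 12.
  x = λ² - 3 - 3 = 144 - 6 ≡ 8; y = λ·(3 - 8) - 11 ≡ 7. → (8, 7)
2P = (8, 7).
Next 3Q:
Repeated addition: build up to 3Q.
2Q: tangent at (10, 7): λ = (3·10² + 3)/(2·7) ≡ 4/1. 1⁻¹ ≡ 1 (mod 13), so λ ≡ 4·1 ≡ 4.
  x = λ² - 10 - 10 = 16 - 20 ≡ 9; y = λ·(10 - 9) - 7 ≡ 10. → (9, 10)
3Q: (9, 10) + (10, 7). λ = (7 - 10)/(10 - 9) ≡ 10/1 mod 13. 1⁻¹ ≡ 1 (mod 13), so λ ≡ 10.
  x = λ² - 9 - 10 = 100 - 19 ≡ 3; y = λ·(9 - 3) - 10 ≡ 11. → (3, 11)
3Q = (3, 11).
Finally 2P + 3Q:
(8, 7) + (3, 11). λ = (11 - 7)/(3 - 8) ≡ 4/8 mod 13. 8⁻¹ ≡ 5 (mod 13) since 8·5 = 40 ≡ 1, so λ ≡ 7.
  x = λ² - 8 - 3 = 49 - 11 ≡ 12; y = λ·(8 - 12) - 7 ≡ 4. → (12, 4)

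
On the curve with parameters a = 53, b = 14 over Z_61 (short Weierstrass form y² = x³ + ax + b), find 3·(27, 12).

(32, 47)

Write G = (27, 12).
Repeated addition: build up to 3G.
2G: tangent at (27, 12): λ = (3·27² + 53)/(2·12) ≡ 44/24. 24⁻¹ ≡ 28 (mod 61), so λ ≡ 44·28 ≡ 12.
  x = λ² - 27 - 27 = 144 - 54 ≡ 29; y = λ·(27 - 29) - 12 ≡ 25. → (29, 25)
3G: (29, 25) + (27, 12). λ = (12 - 25)/(27 - 29) ≡ 48/59 mod 61. 59⁻¹ ≡ 30 (mod 61) since 59·30 = 1770 ≡ 1, so λ ≡ 37.
  x = λ² - 29 - 27 = 1369 - 56 ≡ 32; y = λ·(29 - 32) - 25 ≡ 47. → (32, 47)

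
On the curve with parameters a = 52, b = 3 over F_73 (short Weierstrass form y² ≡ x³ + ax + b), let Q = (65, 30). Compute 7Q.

(24, 16)

Repeated addition: build up to 7Q.
2Q: tangent at (65, 30): λ = (3·65² + 52)/(2·30) ≡ 25/60. 60⁻¹ ≡ 28 (mod 73) since 60·28 = 1680 ≡ 1, so λ ≡ 25·28 ≡ 43.
  x = λ² - 65 - 65 = 1849 - 130 ≡ 40; y = λ·(65 - 40) - 30 ≡ 23. → (40, 23)
3Q: (40, 23) + (65, 30). λ = (30 - 23)/(65 - 40) ≡ 7/25 mod 73. 25⁻¹ ≡ 38 (mod 73), so λ ≡ 47.
  x = λ² - 40 - 65 = 2209 - 105 ≡ 60; y = λ·(40 - 60) - 23 ≡ 59. → (60, 59)
4Q: (60, 59) + (65, 30). λ = (30 - 59)/(65 - 60) ≡ 44/5 mod 73. 5⁻¹ ≡ 44 (mod 73), so λ ≡ 38.
  x = λ² - 60 - 65 = 1444 - 125 ≡ 5; y = λ·(60 - 5) - 59 ≡ 60. → (5, 60)
5Q: (5, 60) + (65, 30). λ = (30 - 60)/(65 - 5) ≡ 43/60 mod 73. 60⁻¹ ≡ 28 (mod 73) since 60·28 = 1680 ≡ 1, so λ ≡ 36.
  x = λ² - 5 - 65 = 1296 - 70 ≡ 58; y = λ·(5 - 58) - 60 ≡ 3. → (58, 3)
6Q: (58, 3) + (65, 30). λ = (30 - 3)/(65 - 58) ≡ 27/7 mod 73. 7⁻¹ ≡ 21 (mod 73) since 7·21 = 147 ≡ 1, so λ ≡ 56.
  x = λ² - 58 - 65 = 3136 - 123 ≡ 20; y = λ·(58 - 20) - 3 ≡ 8. → (20, 8)
7Q: (20, 8) + (65, 30). λ = (30 - 8)/(65 - 20) ≡ 22/45 mod 73. 45⁻¹ ≡ 13 (mod 73), so λ ≡ 67.
  x = λ² - 20 - 65 = 4489 - 85 ≡ 24; y = λ·(20 - 24) - 8 ≡ 16. → (24, 16)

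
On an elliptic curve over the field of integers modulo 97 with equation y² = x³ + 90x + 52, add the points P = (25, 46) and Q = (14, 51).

(25, 46) + (14, 51). λ = (51 - 46)/(14 - 25) ≡ 5/86 mod 97. 86⁻¹ ≡ 44 (mod 97) since 86·44 = 3784 ≡ 1, so λ ≡ 26.
  x = λ² - 25 - 14 = 676 - 39 ≡ 55; y = λ·(25 - 55) - 46 ≡ 47. → (55, 47)

(55, 47)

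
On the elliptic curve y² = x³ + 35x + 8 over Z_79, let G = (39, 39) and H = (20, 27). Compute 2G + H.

First 2G:
Repeated addition: build up to 2G.
2G: tangent at (39, 39): λ = (3·39² + 35)/(2·39) ≡ 16/78. 78⁻¹ ≡ 78 (mod 79) since 78·78 = 6084 ≡ 1, so λ ≡ 16·78 ≡ 63.
  x = λ² - 39 - 39 = 3969 - 78 ≡ 20; y = λ·(39 - 20) - 39 ≡ 52. → (20, 52)
2G = (20, 52).
Finally 2G + H:
(20, 52) + (20, 27): same x and y₁ ≡ -y₂, so the sum is O.

O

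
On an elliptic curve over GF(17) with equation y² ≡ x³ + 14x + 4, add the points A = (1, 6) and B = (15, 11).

(1, 6) + (15, 11). λ = (11 - 6)/(15 - 1) ≡ 5/14 mod 17. 14⁻¹ ≡ 11 (mod 17), so λ ≡ 4.
  x = λ² - 1 - 15 = 16 - 16 ≡ 0; y = λ·(1 - 0) - 6 ≡ 15. → (0, 15)

(0, 15)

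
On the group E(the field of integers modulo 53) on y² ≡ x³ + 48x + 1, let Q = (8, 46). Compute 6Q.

Double-and-add on 6 = (110)₂. Start with Q = (8, 46) for the leading 1-bit.
double: tangent at (8, 46): λ = (3·8² + 48)/(2·46) ≡ 28/39. 39⁻¹ ≡ 34 (mod 53) since 39·34 = 1326 ≡ 1, so λ ≡ 28·34 ≡ 51.
  x = λ² - 8 - 8 = 2601 - 16 ≡ 41; y = λ·(8 - 41) - 46 ≡ 20. → (41, 20)
add Q: (41, 20) + (8, 46). λ = (46 - 20)/(8 - 41) ≡ 26/20 mod 53. 20⁻¹ ≡ 8 (mod 53), so λ ≡ 49.
  x = λ² - 41 - 8 = 2401 - 49 ≡ 20; y = λ·(41 - 20) - 20 ≡ 2. → (20, 2)
double: tangent at (20, 2): λ = (3·20² + 48)/(2·2) ≡ 29/4. 4⁻¹ ≡ 40 (mod 53), so λ ≡ 29·40 ≡ 47.
  x = λ² - 20 - 20 = 2209 - 40 ≡ 49; y = λ·(20 - 49) - 2 ≡ 13. → (49, 13)

(49, 13)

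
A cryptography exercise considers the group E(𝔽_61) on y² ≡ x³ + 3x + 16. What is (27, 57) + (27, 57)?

tangent at (27, 57): λ = (3·27² + 3)/(2·57) ≡ 55/53. 53⁻¹ ≡ 38 (mod 61), so λ ≡ 55·38 ≡ 16.
  x = λ² - 27 - 27 = 256 - 54 ≡ 19; y = λ·(27 - 19) - 57 ≡ 10. → (19, 10)

(19, 10)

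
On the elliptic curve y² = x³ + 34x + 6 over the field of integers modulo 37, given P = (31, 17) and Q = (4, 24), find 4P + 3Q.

(25, 33)

First 4P:
Double-and-add on 4 = (100)₂. Start with P = (31, 17) for the leading 1-bit.
double: tangent at (31, 17): λ = (3·31² + 34)/(2·17) ≡ 31/34. 34⁻¹ ≡ 12 (mod 37) since 34·12 = 408 ≡ 1, so λ ≡ 31·12 ≡ 2.
  x = λ² - 31 - 31 = 4 - 62 ≡ 16; y = λ·(31 - 16) - 17 ≡ 13. → (16, 13)
double: tangent at (16, 13): λ = (3·16² + 34)/(2·13) ≡ 25/26. 26⁻¹ ≡ 10 (mod 37) since 26·10 = 260 ≡ 1, so λ ≡ 25·10 ≡ 28.
  x = λ² - 16 - 16 = 784 - 32 ≡ 12; y = λ·(16 - 12) - 13 ≡ 25. → (12, 25)
4P = (12, 25).
Next 3Q:
Repeated addition: build up to 3Q.
2Q: tangent at (4, 24): λ = (3·4² + 34)/(2·24) ≡ 8/11. 11⁻¹ ≡ 27 (mod 37) since 11·27 = 297 ≡ 1, so λ ≡ 8·27 ≡ 31.
  x = λ² - 4 - 4 = 961 - 8 ≡ 28; y = λ·(4 - 28) - 24 ≡ 9. → (28, 9)
3Q: (28, 9) + (4, 24). λ = (24 - 9)/(4 - 28) ≡ 15/13 mod 37. 13⁻¹ ≡ 20 (mod 37) since 13·20 = 260 ≡ 1, so λ ≡ 4.
  x = λ² - 28 - 4 = 16 - 32 ≡ 21; y = λ·(28 - 21) - 9 ≡ 19. → (21, 19)
3Q = (21, 19).
Finally 4P + 3Q:
(12, 25) + (21, 19). λ = (19 - 25)/(21 - 12) ≡ 31/9 mod 37. 9⁻¹ ≡ 33 (mod 37), so λ ≡ 24.
  x = λ² - 12 - 21 = 576 - 33 ≡ 25; y = λ·(12 - 25) - 25 ≡ 33. → (25, 33)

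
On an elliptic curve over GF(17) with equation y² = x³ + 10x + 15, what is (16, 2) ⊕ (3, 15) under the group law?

(16, 2) + (3, 15). λ = (15 - 2)/(3 - 16) ≡ 13/4 mod 17. 4⁻¹ ≡ 13 (mod 17) since 4·13 = 52 ≡ 1, so λ ≡ 16.
  x = λ² - 16 - 3 = 256 - 19 ≡ 16; y = λ·(16 - 16) - 2 ≡ 15. → (16, 15)

(16, 15)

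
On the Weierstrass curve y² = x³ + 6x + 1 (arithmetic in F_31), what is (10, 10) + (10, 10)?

tangent at (10, 10): λ = (3·10² + 6)/(2·10) ≡ 27/20. 20⁻¹ ≡ 14 (mod 31) since 20·14 = 280 ≡ 1, so λ ≡ 27·14 ≡ 6.
  x = λ² - 10 - 10 = 36 - 20 ≡ 16; y = λ·(10 - 16) - 10 ≡ 16. → (16, 16)

(16, 16)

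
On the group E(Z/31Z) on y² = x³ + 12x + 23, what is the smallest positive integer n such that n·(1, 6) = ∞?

5

2P: tangent at (1, 6): λ = (3·1² + 12)/(2·6) ≡ 15/12. 12⁻¹ ≡ 13 (mod 31), so λ ≡ 15·13 ≡ 9.
  x = λ² - 1 - 1 = 81 - 2 ≡ 17; y = λ·(1 - 17) - 6 ≡ 5. → (17, 5)
3P: (17, 5) + (1, 6). λ = (6 - 5)/(1 - 17) ≡ 1/15 mod 31. 15⁻¹ ≡ 29 (mod 31), so λ ≡ 29.
  x = λ² - 17 - 1 = 841 - 18 ≡ 17; y = λ·(17 - 17) - 5 ≡ 26. → (17, 26)
4P: (17, 26) + (1, 6). λ = (6 - 26)/(1 - 17) ≡ 11/15 mod 31. 15⁻¹ ≡ 29 (mod 31), so λ ≡ 9.
  x = λ² - 17 - 1 = 81 - 18 ≡ 1; y = λ·(17 - 1) - 26 ≡ 25. → (1, 25)
5P: (1, 25) + (1, 6): same x and y₁ ≡ -y₂, so the sum is ∞.
5P = ∞, so the order is 5.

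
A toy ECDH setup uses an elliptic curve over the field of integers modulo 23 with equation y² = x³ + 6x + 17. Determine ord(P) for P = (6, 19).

2P: tangent at (6, 19): λ = (3·6² + 6)/(2·19) ≡ 22/15. 15⁻¹ ≡ 20 (mod 23) since 15·20 = 300 ≡ 1, so λ ≡ 22·20 ≡ 3.
  x = λ² - 6 - 6 = 9 - 12 ≡ 20; y = λ·(6 - 20) - 19 ≡ 8. → (20, 8)
3P: (20, 8) + (6, 19). λ = (19 - 8)/(6 - 20) ≡ 11/9 mod 23. 9⁻¹ ≡ 18 (mod 23), so λ ≡ 14.
  x = λ² - 20 - 6 = 196 - 26 ≡ 9; y = λ·(20 - 9) - 8 ≡ 8. → (9, 8)
4P: (9, 8) + (6, 19). λ = (19 - 8)/(6 - 9) ≡ 11/20 mod 23. 20⁻¹ ≡ 15 (mod 23), so λ ≡ 4.
  x = λ² - 9 - 6 = 16 - 15 ≡ 1; y = λ·(9 - 1) - 8 ≡ 1. → (1, 1)
5P: (1, 1) + (6, 19). λ = (19 - 1)/(6 - 1) ≡ 18/5 mod 23. 5⁻¹ ≡ 14 (mod 23), so λ ≡ 22.
  x = λ² - 1 - 6 = 484 - 7 ≡ 17; y = λ·(1 - 17) - 1 ≡ 15. → (17, 15)
6P: (17, 15) + (6, 19). λ = (19 - 15)/(6 - 17) ≡ 4/12 mod 23. 12⁻¹ ≡ 2 (mod 23) since 12·2 = 24 ≡ 1, so λ ≡ 8.
  x = λ² - 17 - 6 = 64 - 23 ≡ 18; y = λ·(17 - 18) - 15 ≡ 0. → (18, 0)
7P: (18, 0) + (6, 19). λ = (19 - 0)/(6 - 18) ≡ 19/11 mod 23. 11⁻¹ ≡ 21 (mod 23), so λ ≡ 8.
  x = λ² - 18 - 6 = 64 - 24 ≡ 17; y = λ·(18 - 17) - 0 ≡ 8. → (17, 8)
8P: (17, 8) + (6, 19). λ = (19 - 8)/(6 - 17) ≡ 11/12 mod 23. 12⁻¹ ≡ 2 (mod 23) since 12·2 = 24 ≡ 1, so λ ≡ 22.
  x = λ² - 17 - 6 = 484 - 23 ≡ 1; y = λ·(17 - 1) - 8 ≡ 22. → (1, 22)
9P: (1, 22) + (6, 19). λ = (19 - 22)/(6 - 1) ≡ 20/5 mod 23. 5⁻¹ ≡ 14 (mod 23) since 5·14 = 70 ≡ 1, so λ ≡ 4.
  x = λ² - 1 - 6 = 16 - 7 ≡ 9; y = λ·(1 - 9) - 22 ≡ 15. → (9, 15)
10P: (9, 15) + (6, 19). λ = (19 - 15)/(6 - 9) ≡ 4/20 mod 23. 20⁻¹ ≡ 15 (mod 23), so λ ≡ 14.
  x = λ² - 9 - 6 = 196 - 15 ≡ 20; y = λ·(9 - 20) - 15 ≡ 15. → (20, 15)
11P: (20, 15) + (6, 19). λ = (19 - 15)/(6 - 20) ≡ 4/9 mod 23. 9⁻¹ ≡ 18 (mod 23), so λ ≡ 3.
  x = λ² - 20 - 6 = 9 - 26 ≡ 6; y = λ·(20 - 6) - 15 ≡ 4. → (6, 4)
12P: (6, 4) + (6, 19): same x and y₁ ≡ -y₂, so the sum is 𝒪.
12P = 𝒪, so the order is 12.

12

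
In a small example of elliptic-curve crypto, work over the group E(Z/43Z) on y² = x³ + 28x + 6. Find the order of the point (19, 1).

11

2P: tangent at (19, 1): λ = (3·19² + 28)/(2·1) ≡ 36/2. 2⁻¹ ≡ 22 (mod 43), so λ ≡ 36·22 ≡ 18.
  x = λ² - 19 - 19 = 324 - 38 ≡ 28; y = λ·(19 - 28) - 1 ≡ 9. → (28, 9)
3P: (28, 9) + (19, 1). λ = (1 - 9)/(19 - 28) ≡ 35/34 mod 43. 34⁻¹ ≡ 19 (mod 43) since 34·19 = 646 ≡ 1, so λ ≡ 20.
  x = λ² - 28 - 19 = 400 - 47 ≡ 9; y = λ·(28 - 9) - 9 ≡ 27. → (9, 27)
4P: (9, 27) + (19, 1). λ = (1 - 27)/(19 - 9) ≡ 17/10 mod 43. 10⁻¹ ≡ 13 (mod 43), so λ ≡ 6.
  x = λ² - 9 - 19 = 36 - 28 ≡ 8; y = λ·(9 - 8) - 27 ≡ 22. → (8, 22)
5P: (8, 22) + (19, 1). λ = (1 - 22)/(19 - 8) ≡ 22/11 mod 43. 11⁻¹ ≡ 4 (mod 43) since 11·4 = 44 ≡ 1, so λ ≡ 2.
  x = λ² - 8 - 19 = 4 - 27 ≡ 20; y = λ·(8 - 20) - 22 ≡ 40. → (20, 40)
6P: (20, 40) + (19, 1). λ = (1 - 40)/(19 - 20) ≡ 4/42 mod 43. 42⁻¹ ≡ 42 (mod 43), so λ ≡ 39.
  x = λ² - 20 - 19 = 1521 - 39 ≡ 20; y = λ·(20 - 20) - 40 ≡ 3. → (20, 3)
7P: (20, 3) + (19, 1). λ = (1 - 3)/(19 - 20) ≡ 41/42 mod 43. 42⁻¹ ≡ 42 (mod 43), so λ ≡ 2.
  x = λ² - 20 - 19 = 4 - 39 ≡ 8; y = λ·(20 - 8) - 3 ≡ 21. → (8, 21)
8P: (8, 21) + (19, 1). λ = (1 - 21)/(19 - 8) ≡ 23/11 mod 43. 11⁻¹ ≡ 4 (mod 43), so λ ≡ 6.
  x = λ² - 8 - 19 = 36 - 27 ≡ 9; y = λ·(8 - 9) - 21 ≡ 16. → (9, 16)
9P: (9, 16) + (19, 1). λ = (1 - 16)/(19 - 9) ≡ 28/10 mod 43. 10⁻¹ ≡ 13 (mod 43), so λ ≡ 20.
  x = λ² - 9 - 19 = 400 - 28 ≡ 28; y = λ·(9 - 28) - 16 ≡ 34. → (28, 34)
10P: (28, 34) + (19, 1). λ = (1 - 34)/(19 - 28) ≡ 10/34 mod 43. 34⁻¹ ≡ 19 (mod 43), so λ ≡ 18.
  x = λ² - 28 - 19 = 324 - 47 ≡ 19; y = λ·(28 - 19) - 34 ≡ 42. → (19, 42)
11P: (19, 42) + (19, 1): same x and y₁ ≡ -y₂, so the sum is ∞.
11P = ∞, so the order is 11.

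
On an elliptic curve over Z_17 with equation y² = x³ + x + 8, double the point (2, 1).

tangent at (2, 1): λ = (3·2² + 1)/(2·1) ≡ 13/2. 2⁻¹ ≡ 9 (mod 17), so λ ≡ 13·9 ≡ 15.
  x = λ² - 2 - 2 = 225 - 4 ≡ 0; y = λ·(2 - 0) - 1 ≡ 12. → (0, 12)

(0, 12)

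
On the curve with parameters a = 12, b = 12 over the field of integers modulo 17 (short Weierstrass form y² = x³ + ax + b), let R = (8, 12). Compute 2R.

(1, 5)

tangent at (8, 12): λ = (3·8² + 12)/(2·12) ≡ 0/7. 7⁻¹ ≡ 5 (mod 17), so λ ≡ 0·5 ≡ 0.
  x = λ² - 8 - 8 = 0 - 16 ≡ 1; y = λ·(8 - 1) - 12 ≡ 5. → (1, 5)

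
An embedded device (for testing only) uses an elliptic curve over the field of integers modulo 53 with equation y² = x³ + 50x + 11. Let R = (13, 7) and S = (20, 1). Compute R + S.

(13, 7) + (20, 1). λ = (1 - 7)/(20 - 13) ≡ 47/7 mod 53. 7⁻¹ ≡ 38 (mod 53), so λ ≡ 37.
  x = λ² - 13 - 20 = 1369 - 33 ≡ 11; y = λ·(13 - 11) - 7 ≡ 14. → (11, 14)

(11, 14)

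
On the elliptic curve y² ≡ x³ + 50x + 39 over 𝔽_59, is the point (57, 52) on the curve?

y² = 52² ≡ 49; x³ + 50x + 39 = 188082 ≡ 49 (mod 59). 49 = 49.

yes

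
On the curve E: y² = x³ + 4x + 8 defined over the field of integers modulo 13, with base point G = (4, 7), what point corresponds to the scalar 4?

Double-and-add on 4 = (100)₂. Start with G = (4, 7) for the leading 1-bit.
double: tangent at (4, 7): λ = (3·4² + 4)/(2·7) ≡ 0/1. 1⁻¹ ≡ 1 (mod 13) since 1·1 = 1 ≡ 1, so λ ≡ 0·1 ≡ 0.
  x = λ² - 4 - 4 = 0 - 8 ≡ 5; y = λ·(4 - 5) - 7 ≡ 6. → (5, 6)
double: tangent at (5, 6): λ = (3·5² + 4)/(2·6) ≡ 1/12. 12⁻¹ ≡ 12 (mod 13) since 12·12 = 144 ≡ 1, so λ ≡ 1·12 ≡ 12.
  x = λ² - 5 - 5 = 144 - 10 ≡ 4; y = λ·(5 - 4) - 6 ≡ 6. → (4, 6)

(4, 6)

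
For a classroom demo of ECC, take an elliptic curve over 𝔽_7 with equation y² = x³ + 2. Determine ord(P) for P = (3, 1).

2P: tangent at (3, 1): λ = (3·3² + 0)/(2·1) ≡ 6/2. 2⁻¹ ≡ 4 (mod 7), so λ ≡ 6·4 ≡ 3.
  x = λ² - 3 - 3 = 9 - 6 ≡ 3; y = λ·(3 - 3) - 1 ≡ 6. → (3, 6)
3P: (3, 6) + (3, 1): same x and y₁ ≡ -y₂, so the sum is O.
3P = O, so the order is 3.

3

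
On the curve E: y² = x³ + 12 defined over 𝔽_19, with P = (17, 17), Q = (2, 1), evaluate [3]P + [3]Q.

First 3P:
Repeated addition: build up to 3P.
2P: tangent at (17, 17): λ = (3·17² + 0)/(2·17) ≡ 12/15. 15⁻¹ ≡ 14 (mod 19) since 15·14 = 210 ≡ 1, so λ ≡ 12·14 ≡ 16.
  x = λ² - 17 - 17 = 256 - 34 ≡ 13; y = λ·(17 - 13) - 17 ≡ 9. → (13, 9)
3P: (13, 9) + (17, 17). λ = (17 - 9)/(17 - 13) ≡ 8/4 mod 19. 4⁻¹ ≡ 5 (mod 19), so λ ≡ 2.
  x = λ² - 13 - 17 = 4 - 30 ≡ 12; y = λ·(13 - 12) - 9 ≡ 12. → (12, 12)
3P = (12, 12).
Next 3Q:
Repeated addition: build up to 3Q.
2Q: tangent at (2, 1): λ = (3·2² + 0)/(2·1) ≡ 12/2. 2⁻¹ ≡ 10 (mod 19) since 2·10 = 20 ≡ 1, so λ ≡ 12·10 ≡ 6.
  x = λ² - 2 - 2 = 36 - 4 ≡ 13; y = λ·(2 - 13) - 1 ≡ 9. → (13, 9)
3Q: (13, 9) + (2, 1). λ = (1 - 9)/(2 - 13) ≡ 11/8 mod 19. 8⁻¹ ≡ 12 (mod 19), so λ ≡ 18.
  x = λ² - 13 - 2 = 324 - 15 ≡ 5; y = λ·(13 - 5) - 9 ≡ 2. → (5, 2)
3Q = (5, 2).
Finally 3P + 3Q:
(12, 12) + (5, 2). λ = (2 - 12)/(5 - 12) ≡ 9/12 mod 19. 12⁻¹ ≡ 8 (mod 19) since 12·8 = 96 ≡ 1, so λ ≡ 15.
  x = λ² - 12 - 5 = 225 - 17 ≡ 18; y = λ·(12 - 18) - 12 ≡ 12. → (18, 12)

(18, 12)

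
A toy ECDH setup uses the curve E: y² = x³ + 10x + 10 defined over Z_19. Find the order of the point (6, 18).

8

2P: tangent at (6, 18): λ = (3·6² + 10)/(2·18) ≡ 4/17. 17⁻¹ ≡ 9 (mod 19) since 17·9 = 153 ≡ 1, so λ ≡ 4·9 ≡ 17.
  x = λ² - 6 - 6 = 289 - 12 ≡ 11; y = λ·(6 - 11) - 18 ≡ 11. → (11, 11)
3P: (11, 11) + (6, 18). λ = (18 - 11)/(6 - 11) ≡ 7/14 mod 19. 14⁻¹ ≡ 15 (mod 19) since 14·15 = 210 ≡ 1, so λ ≡ 10.
  x = λ² - 11 - 6 = 100 - 17 ≡ 7; y = λ·(11 - 7) - 11 ≡ 10. → (7, 10)
4P: (7, 10) + (6, 18). λ = (18 - 10)/(6 - 7) ≡ 8/18 mod 19. 18⁻¹ ≡ 18 (mod 19), so λ ≡ 11.
  x = λ² - 7 - 6 = 121 - 13 ≡ 13; y = λ·(7 - 13) - 10 ≡ 0. → (13, 0)
5P: (13, 0) + (6, 18). λ = (18 - 0)/(6 - 13) ≡ 18/12 mod 19. 12⁻¹ ≡ 8 (mod 19), so λ ≡ 11.
  x = λ² - 13 - 6 = 121 - 19 ≡ 7; y = λ·(13 - 7) - 0 ≡ 9. → (7, 9)
6P: (7, 9) + (6, 18). λ = (18 - 9)/(6 - 7) ≡ 9/18 mod 19. 18⁻¹ ≡ 18 (mod 19) since 18·18 = 324 ≡ 1, so λ ≡ 10.
  x = λ² - 7 - 6 = 100 - 13 ≡ 11; y = λ·(7 - 11) - 9 ≡ 8. → (11, 8)
7P: (11, 8) + (6, 18). λ = (18 - 8)/(6 - 11) ≡ 10/14 mod 19. 14⁻¹ ≡ 15 (mod 19) since 14·15 = 210 ≡ 1, so λ ≡ 17.
  x = λ² - 11 - 6 = 289 - 17 ≡ 6; y = λ·(11 - 6) - 8 ≡ 1. → (6, 1)
8P: (6, 1) + (6, 18): same x and y₁ ≡ -y₂, so the sum is ∞.
8P = ∞, so the order is 8.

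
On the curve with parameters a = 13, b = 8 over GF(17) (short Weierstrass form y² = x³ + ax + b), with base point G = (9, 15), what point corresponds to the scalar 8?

(9, 15)

Repeated addition: build up to 8G.
2G: tangent at (9, 15): λ = (3·9² + 13)/(2·15) ≡ 1/13. 13⁻¹ ≡ 4 (mod 17), so λ ≡ 1·4 ≡ 4.
  x = λ² - 9 - 9 = 16 - 18 ≡ 15; y = λ·(9 - 15) - 15 ≡ 12. → (15, 12)
3G: (15, 12) + (9, 15). λ = (15 - 12)/(9 - 15) ≡ 3/11 mod 17. 11⁻¹ ≡ 14 (mod 17), so λ ≡ 8.
  x = λ² - 15 - 9 = 64 - 24 ≡ 6; y = λ·(15 - 6) - 12 ≡ 9. → (6, 9)
4G: (6, 9) + (9, 15). λ = (15 - 9)/(9 - 6) ≡ 6/3 mod 17. 3⁻¹ ≡ 6 (mod 17), so λ ≡ 2.
  x = λ² - 6 - 9 = 4 - 15 ≡ 6; y = λ·(6 - 6) - 9 ≡ 8. → (6, 8)
5G: (6, 8) + (9, 15). λ = (15 - 8)/(9 - 6) ≡ 7/3 mod 17. 3⁻¹ ≡ 6 (mod 17), so λ ≡ 8.
  x = λ² - 6 - 9 = 64 - 15 ≡ 15; y = λ·(6 - 15) - 8 ≡ 5. → (15, 5)
6G: (15, 5) + (9, 15). λ = (15 - 5)/(9 - 15) ≡ 10/11 mod 17. 11⁻¹ ≡ 14 (mod 17) since 11·14 = 154 ≡ 1, so λ ≡ 4.
  x = λ² - 15 - 9 = 16 - 24 ≡ 9; y = λ·(15 - 9) - 5 ≡ 2. → (9, 2)
7G: (9, 2) + (9, 15): same x and y₁ ≡ -y₂, so the sum is 𝒪.
8G: 𝒪 + (9, 15) = (9, 15) (identity).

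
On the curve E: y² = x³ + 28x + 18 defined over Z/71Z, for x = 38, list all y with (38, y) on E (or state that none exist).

19, 52

x³ + 28x + 18 = 55954 ≡ 6 (mod 71).
Square roots of 6 mod 71: 19 and 52 (since 19² = 361 ≡ 6).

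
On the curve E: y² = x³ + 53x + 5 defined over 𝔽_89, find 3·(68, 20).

(54, 65)

Write P = (68, 20).
Repeated addition: build up to 3P.
2P: tangent at (68, 20): λ = (3·68² + 53)/(2·20) ≡ 41/40. 40⁻¹ ≡ 69 (mod 89), so λ ≡ 41·69 ≡ 70.
  x = λ² - 68 - 68 = 4900 - 136 ≡ 47; y = λ·(68 - 47) - 20 ≡ 26. → (47, 26)
3P: (47, 26) + (68, 20). λ = (20 - 26)/(68 - 47) ≡ 83/21 mod 89. 21⁻¹ ≡ 17 (mod 89), so λ ≡ 76.
  x = λ² - 47 - 68 = 5776 - 115 ≡ 54; y = λ·(47 - 54) - 26 ≡ 65. → (54, 65)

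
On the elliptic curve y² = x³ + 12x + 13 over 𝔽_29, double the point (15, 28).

tangent at (15, 28): λ = (3·15² + 12)/(2·28) ≡ 20/27. 27⁻¹ ≡ 14 (mod 29) since 27·14 = 378 ≡ 1, so λ ≡ 20·14 ≡ 19.
  x = λ² - 15 - 15 = 361 - 30 ≡ 12; y = λ·(15 - 12) - 28 ≡ 0. → (12, 0)

(12, 0)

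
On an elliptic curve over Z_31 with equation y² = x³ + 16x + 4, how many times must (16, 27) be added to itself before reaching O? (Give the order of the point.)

6

2P: tangent at (16, 27): λ = (3·16² + 16)/(2·27) ≡ 9/23. 23⁻¹ ≡ 27 (mod 31), so λ ≡ 9·27 ≡ 26.
  x = λ² - 16 - 16 = 676 - 32 ≡ 24; y = λ·(16 - 24) - 27 ≡ 13. → (24, 13)
3P: (24, 13) + (16, 27). λ = (27 - 13)/(16 - 24) ≡ 14/23 mod 31. 23⁻¹ ≡ 27 (mod 31) since 23·27 = 621 ≡ 1, so λ ≡ 6.
  x = λ² - 24 - 16 = 36 - 40 ≡ 27; y = λ·(24 - 27) - 13 ≡ 0. → (27, 0)
4P: (27, 0) + (16, 27). λ = (27 - 0)/(16 - 27) ≡ 27/20 mod 31. 20⁻¹ ≡ 14 (mod 31) since 20·14 = 280 ≡ 1, so λ ≡ 6.
  x = λ² - 27 - 16 = 36 - 43 ≡ 24; y = λ·(27 - 24) - 0 ≡ 18. → (24, 18)
5P: (24, 18) + (16, 27). λ = (27 - 18)/(16 - 24) ≡ 9/23 mod 31. 23⁻¹ ≡ 27 (mod 31), so λ ≡ 26.
  x = λ² - 24 - 16 = 676 - 40 ≡ 16; y = λ·(24 - 16) - 18 ≡ 4. → (16, 4)
6P: (16, 4) + (16, 27): same x and y₁ ≡ -y₂, so the sum is O.
6P = O, so the order is 6.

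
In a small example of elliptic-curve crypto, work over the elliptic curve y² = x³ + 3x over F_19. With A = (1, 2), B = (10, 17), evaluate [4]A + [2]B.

First 4A:
Repeated addition: build up to 4A.
2A: tangent at (1, 2): λ = (3·1² + 3)/(2·2) ≡ 6/4. 4⁻¹ ≡ 5 (mod 19) since 4·5 = 20 ≡ 1, so λ ≡ 6·5 ≡ 11.
  x = λ² - 1 - 1 = 121 - 2 ≡ 5; y = λ·(1 - 5) - 2 ≡ 11. → (5, 11)
3A: (5, 11) + (1, 2). λ = (2 - 11)/(1 - 5) ≡ 10/15 mod 19. 15⁻¹ ≡ 14 (mod 19), so λ ≡ 7.
  x = λ² - 5 - 1 = 49 - 6 ≡ 5; y = λ·(5 - 5) - 11 ≡ 8. → (5, 8)
4A: (5, 8) + (1, 2). λ = (2 - 8)/(1 - 5) ≡ 13/15 mod 19. 15⁻¹ ≡ 14 (mod 19), so λ ≡ 11.
  x = λ² - 5 - 1 = 121 - 6 ≡ 1; y = λ·(5 - 1) - 8 ≡ 17. → (1, 17)
4A = (1, 17).
Next 2B:
Repeated addition: build up to 2B.
2B: tangent at (10, 17): λ = (3·10² + 3)/(2·17) ≡ 18/15. 15⁻¹ ≡ 14 (mod 19), so λ ≡ 18·14 ≡ 5.
  x = λ² - 10 - 10 = 25 - 20 ≡ 5; y = λ·(10 - 5) - 17 ≡ 8. → (5, 8)
2B = (5, 8).
Finally 4A + 2B:
(1, 17) + (5, 8). λ = (8 - 17)/(5 - 1) ≡ 10/4 mod 19. 4⁻¹ ≡ 5 (mod 19), so λ ≡ 12.
  x = λ² - 1 - 5 = 144 - 6 ≡ 5; y = λ·(1 - 5) - 17 ≡ 11. → (5, 11)

(5, 11)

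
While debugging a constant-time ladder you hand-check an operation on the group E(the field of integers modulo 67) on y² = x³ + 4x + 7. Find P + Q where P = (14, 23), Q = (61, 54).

(14, 23) + (61, 54). λ = (54 - 23)/(61 - 14) ≡ 31/47 mod 67. 47⁻¹ ≡ 10 (mod 67) since 47·10 = 470 ≡ 1, so λ ≡ 42.
  x = λ² - 14 - 61 = 1764 - 75 ≡ 14; y = λ·(14 - 14) - 23 ≡ 44. → (14, 44)

(14, 44)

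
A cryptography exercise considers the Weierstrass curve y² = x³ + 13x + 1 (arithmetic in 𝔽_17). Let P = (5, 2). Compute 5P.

Double-and-add on 5 = (101)₂. Start with P = (5, 2) for the leading 1-bit.
double: tangent at (5, 2): λ = (3·5² + 13)/(2·2) ≡ 3/4. 4⁻¹ ≡ 13 (mod 17), so λ ≡ 3·13 ≡ 5.
  x = λ² - 5 - 5 = 25 - 10 ≡ 15; y = λ·(5 - 15) - 2 ≡ 16. → (15, 16)
double: tangent at (15, 16): λ = (3·15² + 13)/(2·16) ≡ 8/15. 15⁻¹ ≡ 8 (mod 17), so λ ≡ 8·8 ≡ 13.
  x = λ² - 15 - 15 = 169 - 30 ≡ 3; y = λ·(15 - 3) - 16 ≡ 4. → (3, 4)
add P: (3, 4) + (5, 2). λ = (2 - 4)/(5 - 3) ≡ 15/2 mod 17. 2⁻¹ ≡ 9 (mod 17) since 2·9 = 18 ≡ 1, so λ ≡ 16.
  x = λ² - 3 - 5 = 256 - 8 ≡ 10; y = λ·(3 - 10) - 4 ≡ 3. → (10, 3)

(10, 3)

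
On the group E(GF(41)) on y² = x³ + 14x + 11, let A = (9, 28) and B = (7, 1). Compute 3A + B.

(14, 32)

First 3A:
Repeated addition: build up to 3A.
2A: tangent at (9, 28): λ = (3·9² + 14)/(2·28) ≡ 11/15. 15⁻¹ ≡ 11 (mod 41), so λ ≡ 11·11 ≡ 39.
  x = λ² - 9 - 9 = 1521 - 18 ≡ 27; y = λ·(9 - 27) - 28 ≡ 8. → (27, 8)
3A: (27, 8) + (9, 28). λ = (28 - 8)/(9 - 27) ≡ 20/23 mod 41. 23⁻¹ ≡ 25 (mod 41), so λ ≡ 8.
  x = λ² - 27 - 9 = 64 - 36 ≡ 28; y = λ·(27 - 28) - 8 ≡ 25. → (28, 25)
3A = (28, 25).
Finally 3A + B:
(28, 25) + (7, 1). λ = (1 - 25)/(7 - 28) ≡ 17/20 mod 41. 20⁻¹ ≡ 39 (mod 41), so λ ≡ 7.
  x = λ² - 28 - 7 = 49 - 35 ≡ 14; y = λ·(28 - 14) - 25 ≡ 32. → (14, 32)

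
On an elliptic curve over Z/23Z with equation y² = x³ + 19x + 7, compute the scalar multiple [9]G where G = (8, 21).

Double-and-add on 9 = (1001)₂. Start with G = (8, 21) for the leading 1-bit.
double: tangent at (8, 21): λ = (3·8² + 19)/(2·21) ≡ 4/19. 19⁻¹ ≡ 17 (mod 23), so λ ≡ 4·17 ≡ 22.
  x = λ² - 8 - 8 = 484 - 16 ≡ 8; y = λ·(8 - 8) - 21 ≡ 2. → (8, 2)
double: tangent at (8, 2): λ = (3·8² + 19)/(2·2) ≡ 4/4. 4⁻¹ ≡ 6 (mod 23) since 4·6 = 24 ≡ 1, so λ ≡ 4·6 ≡ 1.
  x = λ² - 8 - 8 = 1 - 16 ≡ 8; y = λ·(8 - 8) - 2 ≡ 21. → (8, 21)
double: tangent at (8, 21): λ = (3·8² + 19)/(2·21) ≡ 4/19. 19⁻¹ ≡ 17 (mod 23) since 19·17 = 323 ≡ 1, so λ ≡ 4·17 ≡ 22.
  x = λ² - 8 - 8 = 484 - 16 ≡ 8; y = λ·(8 - 8) - 21 ≡ 2. → (8, 2)
add G: (8, 2) + (8, 21): same x and y₁ ≡ -y₂, so the sum is the point at infinity.

O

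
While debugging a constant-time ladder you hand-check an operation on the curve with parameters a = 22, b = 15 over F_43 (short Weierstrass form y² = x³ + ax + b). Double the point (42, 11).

tangent at (42, 11): λ = (3·42² + 22)/(2·11) ≡ 25/22. 22⁻¹ ≡ 2 (mod 43) since 22·2 = 44 ≡ 1, so λ ≡ 25·2 ≡ 7.
  x = λ² - 42 - 42 = 49 - 84 ≡ 8; y = λ·(42 - 8) - 11 ≡ 12. → (8, 12)

(8, 12)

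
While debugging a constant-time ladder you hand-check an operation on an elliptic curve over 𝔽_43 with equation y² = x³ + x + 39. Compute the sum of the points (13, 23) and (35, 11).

(12, 39)

(13, 23) + (35, 11). λ = (11 - 23)/(35 - 13) ≡ 31/22 mod 43. 22⁻¹ ≡ 2 (mod 43), so λ ≡ 19.
  x = λ² - 13 - 35 = 361 - 48 ≡ 12; y = λ·(13 - 12) - 23 ≡ 39. → (12, 39)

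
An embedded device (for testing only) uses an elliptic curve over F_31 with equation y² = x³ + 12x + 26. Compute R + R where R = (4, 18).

tangent at (4, 18): λ = (3·4² + 12)/(2·18) ≡ 29/5. 5⁻¹ ≡ 25 (mod 31) since 5·25 = 125 ≡ 1, so λ ≡ 29·25 ≡ 12.
  x = λ² - 4 - 4 = 144 - 8 ≡ 12; y = λ·(4 - 12) - 18 ≡ 10. → (12, 10)

(12, 10)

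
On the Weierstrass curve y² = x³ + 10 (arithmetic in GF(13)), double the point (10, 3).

tangent at (10, 3): λ = (3·10² + 0)/(2·3) ≡ 1/6. 6⁻¹ ≡ 11 (mod 13) since 6·11 = 66 ≡ 1, so λ ≡ 1·11 ≡ 11.
  x = λ² - 10 - 10 = 121 - 20 ≡ 10; y = λ·(10 - 10) - 3 ≡ 10. → (10, 10)

(10, 10)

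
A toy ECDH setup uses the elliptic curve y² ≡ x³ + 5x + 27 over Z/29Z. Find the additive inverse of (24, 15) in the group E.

-(24, 15) = (24, -15 mod 29) = (24, 14).

(24, 14)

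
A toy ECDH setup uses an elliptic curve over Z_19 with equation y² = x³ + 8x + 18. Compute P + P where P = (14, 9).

(2, 2)

tangent at (14, 9): λ = (3·14² + 8)/(2·9) ≡ 7/18. 18⁻¹ ≡ 18 (mod 19), so λ ≡ 7·18 ≡ 12.
  x = λ² - 14 - 14 = 144 - 28 ≡ 2; y = λ·(14 - 2) - 9 ≡ 2. → (2, 2)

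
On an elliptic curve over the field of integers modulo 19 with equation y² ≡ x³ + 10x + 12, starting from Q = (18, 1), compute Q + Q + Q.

(7, 8)

Repeated addition: build up to 3Q.
2Q: tangent at (18, 1): λ = (3·18² + 10)/(2·1) ≡ 13/2. 2⁻¹ ≡ 10 (mod 19) since 2·10 = 20 ≡ 1, so λ ≡ 13·10 ≡ 16.
  x = λ² - 18 - 18 = 256 - 36 ≡ 11; y = λ·(18 - 11) - 1 ≡ 16. → (11, 16)
3Q: (11, 16) + (18, 1). λ = (1 - 16)/(18 - 11) ≡ 4/7 mod 19. 7⁻¹ ≡ 11 (mod 19) since 7·11 = 77 ≡ 1, so λ ≡ 6.
  x = λ² - 11 - 18 = 36 - 29 ≡ 7; y = λ·(11 - 7) - 16 ≡ 8. → (7, 8)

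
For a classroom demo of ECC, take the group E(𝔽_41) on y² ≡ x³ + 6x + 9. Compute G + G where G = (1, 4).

tangent at (1, 4): λ = (3·1² + 6)/(2·4) ≡ 9/8. 8⁻¹ ≡ 36 (mod 41), so λ ≡ 9·36 ≡ 37.
  x = λ² - 1 - 1 = 1369 - 2 ≡ 14; y = λ·(1 - 14) - 4 ≡ 7. → (14, 7)

(14, 7)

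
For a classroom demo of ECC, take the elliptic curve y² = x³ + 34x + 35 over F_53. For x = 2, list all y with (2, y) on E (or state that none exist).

none

x³ + 34x + 35 = 111 ≡ 5 (mod 53).
5 is a non-residue mod 53; no y exists.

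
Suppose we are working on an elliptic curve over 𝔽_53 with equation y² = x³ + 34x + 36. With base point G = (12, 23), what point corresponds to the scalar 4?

Repeated addition: build up to 4G.
2G: tangent at (12, 23): λ = (3·12² + 34)/(2·23) ≡ 42/46. 46⁻¹ ≡ 15 (mod 53) since 46·15 = 690 ≡ 1, so λ ≡ 42·15 ≡ 47.
  x = λ² - 12 - 12 = 2209 - 24 ≡ 12; y = λ·(12 - 12) - 23 ≡ 30. → (12, 30)
3G: (12, 30) + (12, 23): same x and y₁ ≡ -y₂, so the sum is O.
4G: O + (12, 23) = (12, 23) (identity).

(12, 23)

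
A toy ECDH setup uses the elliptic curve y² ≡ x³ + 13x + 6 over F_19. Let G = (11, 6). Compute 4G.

Double-and-add on 4 = (100)₂. Start with G = (11, 6) for the leading 1-bit.
double: tangent at (11, 6): λ = (3·11² + 13)/(2·6) ≡ 15/12. 12⁻¹ ≡ 8 (mod 19), so λ ≡ 15·8 ≡ 6.
  x = λ² - 11 - 11 = 36 - 22 ≡ 14; y = λ·(11 - 14) - 6 ≡ 14. → (14, 14)
double: tangent at (14, 14): λ = (3·14² + 13)/(2·14) ≡ 12/9. 9⁻¹ ≡ 17 (mod 19), so λ ≡ 12·17 ≡ 14.
  x = λ² - 14 - 14 = 196 - 28 ≡ 16; y = λ·(14 - 16) - 14 ≡ 15. → (16, 15)

(16, 15)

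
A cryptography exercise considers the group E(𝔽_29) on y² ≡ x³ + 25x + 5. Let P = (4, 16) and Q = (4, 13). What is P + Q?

O

The two points share x = 4 and their y-coordinates satisfy 16 + 13 ≡ 0 (mod 29), so they are inverses. Their sum is O.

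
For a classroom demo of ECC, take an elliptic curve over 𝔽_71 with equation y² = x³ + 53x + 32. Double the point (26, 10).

(55, 22)

tangent at (26, 10): λ = (3·26² + 53)/(2·10) ≡ 22/20. 20⁻¹ ≡ 32 (mod 71), so λ ≡ 22·32 ≡ 65.
  x = λ² - 26 - 26 = 4225 - 52 ≡ 55; y = λ·(26 - 55) - 10 ≡ 22. → (55, 22)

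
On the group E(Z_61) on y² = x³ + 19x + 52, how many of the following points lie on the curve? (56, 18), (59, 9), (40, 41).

(56, 18): 18² ≡ 19, rhs ≡ 15 → off.
(59, 9): 9² ≡ 20, rhs ≡ 6 → off.
(40, 41): 41² ≡ 34, rhs ≡ 30 → off.

0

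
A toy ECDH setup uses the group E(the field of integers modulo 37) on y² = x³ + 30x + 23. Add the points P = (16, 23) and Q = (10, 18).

(16, 23) + (10, 18). λ = (18 - 23)/(10 - 16) ≡ 32/31 mod 37. 31⁻¹ ≡ 6 (mod 37), so λ ≡ 7.
  x = λ² - 16 - 10 = 49 - 26 ≡ 23; y = λ·(16 - 23) - 23 ≡ 2. → (23, 2)

(23, 2)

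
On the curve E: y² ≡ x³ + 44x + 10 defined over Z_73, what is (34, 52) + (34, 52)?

(59, 64)

tangent at (34, 52): λ = (3·34² + 44)/(2·52) ≡ 8/31. 31⁻¹ ≡ 33 (mod 73), so λ ≡ 8·33 ≡ 45.
  x = λ² - 34 - 34 = 2025 - 68 ≡ 59; y = λ·(34 - 59) - 52 ≡ 64. → (59, 64)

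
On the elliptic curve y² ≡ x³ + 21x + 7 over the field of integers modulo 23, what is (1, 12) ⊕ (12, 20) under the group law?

(13, 19)

(1, 12) + (12, 20). λ = (20 - 12)/(12 - 1) ≡ 8/11 mod 23. 11⁻¹ ≡ 21 (mod 23) since 11·21 = 231 ≡ 1, so λ ≡ 7.
  x = λ² - 1 - 12 = 49 - 13 ≡ 13; y = λ·(1 - 13) - 12 ≡ 19. → (13, 19)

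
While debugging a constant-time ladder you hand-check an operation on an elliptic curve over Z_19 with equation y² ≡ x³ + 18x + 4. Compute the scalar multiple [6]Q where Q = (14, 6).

Double-and-add on 6 = (110)₂. Start with Q = (14, 6) for the leading 1-bit.
double: tangent at (14, 6): λ = (3·14² + 18)/(2·6) ≡ 17/12. 12⁻¹ ≡ 8 (mod 19), so λ ≡ 17·8 ≡ 3.
  x = λ² - 14 - 14 = 9 - 28 ≡ 0; y = λ·(14 - 0) - 6 ≡ 17. → (0, 17)
add Q: (0, 17) + (14, 6). λ = (6 - 17)/(14 - 0) ≡ 8/14 mod 19. 14⁻¹ ≡ 15 (mod 19), so λ ≡ 6.
  x = λ² - 0 - 14 = 36 - 14 ≡ 3; y = λ·(0 - 3) - 17 ≡ 3. → (3, 3)
double: tangent at (3, 3): λ = (3·3² + 18)/(2·3) ≡ 7/6. 6⁻¹ ≡ 16 (mod 19) since 6·16 = 96 ≡ 1, so λ ≡ 7·16 ≡ 17.
  x = λ² - 3 - 3 = 289 - 6 ≡ 17; y = λ·(3 - 17) - 3 ≡ 6. → (17, 6)

(17, 6)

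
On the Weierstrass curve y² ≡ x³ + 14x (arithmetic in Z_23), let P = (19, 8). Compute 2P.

(9, 2)

tangent at (19, 8): λ = (3·19² + 14)/(2·8) ≡ 16/16. 16⁻¹ ≡ 13 (mod 23) since 16·13 = 208 ≡ 1, so λ ≡ 16·13 ≡ 1.
  x = λ² - 19 - 19 = 1 - 38 ≡ 9; y = λ·(19 - 9) - 8 ≡ 2. → (9, 2)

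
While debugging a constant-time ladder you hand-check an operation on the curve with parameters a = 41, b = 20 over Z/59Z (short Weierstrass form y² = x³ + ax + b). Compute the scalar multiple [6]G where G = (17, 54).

Double-and-add on 6 = (110)₂. Start with G = (17, 54) for the leading 1-bit.
double: tangent at (17, 54): λ = (3·17² + 41)/(2·54) ≡ 23/49. 49⁻¹ ≡ 53 (mod 59), so λ ≡ 23·53 ≡ 39.
  x = λ² - 17 - 17 = 1521 - 34 ≡ 12; y = λ·(17 - 12) - 54 ≡ 23. → (12, 23)
add G: (12, 23) + (17, 54). λ = (54 - 23)/(17 - 12) ≡ 31/5 mod 59. 5⁻¹ ≡ 12 (mod 59) since 5·12 = 60 ≡ 1, so λ ≡ 18.
  x = λ² - 12 - 17 = 324 - 29 ≡ 0; y = λ·(12 - 0) - 23 ≡ 16. → (0, 16)
double: tangent at (0, 16): λ = (3·0² + 41)/(2·16) ≡ 41/32. 32⁻¹ ≡ 24 (mod 59), so λ ≡ 41·24 ≡ 40.
  x = λ² - 0 - 0 = 1600 - 0 ≡ 7; y = λ·(0 - 7) - 16 ≡ 58. → (7, 58)

(7, 58)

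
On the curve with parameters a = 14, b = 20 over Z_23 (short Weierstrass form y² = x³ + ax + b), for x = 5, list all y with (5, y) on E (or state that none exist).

10, 13

x³ + 14x + 20 = 215 ≡ 8 (mod 23).
Square roots of 8 mod 23: 10 and 13 (since 10² = 100 ≡ 8).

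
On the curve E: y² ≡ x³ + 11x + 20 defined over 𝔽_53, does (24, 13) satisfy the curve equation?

y² = 13² ≡ 10; x³ + 11x + 20 = 14108 ≡ 10 (mod 53). 10 = 10.

yes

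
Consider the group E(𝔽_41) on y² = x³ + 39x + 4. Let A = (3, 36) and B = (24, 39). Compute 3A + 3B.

First 3A:
Repeated addition: build up to 3A.
2A: tangent at (3, 36): λ = (3·3² + 39)/(2·36) ≡ 25/31. 31⁻¹ ≡ 4 (mod 41), so λ ≡ 25·4 ≡ 18.
  x = λ² - 3 - 3 = 324 - 6 ≡ 31; y = λ·(3 - 31) - 36 ≡ 34. → (31, 34)
3A: (31, 34) + (3, 36). λ = (36 - 34)/(3 - 31) ≡ 2/13 mod 41. 13⁻¹ ≡ 19 (mod 41), so λ ≡ 38.
  x = λ² - 31 - 3 = 1444 - 34 ≡ 16; y = λ·(31 - 16) - 34 ≡ 3. → (16, 3)
3A = (16, 3).
Next 3B:
Repeated addition: build up to 3B.
2B: tangent at (24, 39): λ = (3·24² + 39)/(2·39) ≡ 4/37. 37⁻¹ ≡ 10 (mod 41), so λ ≡ 4·10 ≡ 40.
  x = λ² - 24 - 24 = 1600 - 48 ≡ 35; y = λ·(24 - 35) - 39 ≡ 13. → (35, 13)
3B: (35, 13) + (24, 39). λ = (39 - 13)/(24 - 35) ≡ 26/30 mod 41. 30⁻¹ ≡ 26 (mod 41) since 30·26 = 780 ≡ 1, so λ ≡ 20.
  x = λ² - 35 - 24 = 400 - 59 ≡ 13; y = λ·(35 - 13) - 13 ≡ 17. → (13, 17)
3B = (13, 17).
Finally 3A + 3B:
(16, 3) + (13, 17). λ = (17 - 3)/(13 - 16) ≡ 14/38 mod 41. 38⁻¹ ≡ 27 (mod 41) since 38·27 = 1026 ≡ 1, so λ ≡ 9.
  x = λ² - 16 - 13 = 81 - 29 ≡ 11; y = λ·(16 - 11) - 3 ≡ 1. → (11, 1)

(11, 1)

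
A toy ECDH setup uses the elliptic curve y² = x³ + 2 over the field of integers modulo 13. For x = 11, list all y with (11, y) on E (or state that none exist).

x³ + 0x + 2 = 1333 ≡ 7 (mod 13).
7 is a non-residue mod 13; no y exists.

none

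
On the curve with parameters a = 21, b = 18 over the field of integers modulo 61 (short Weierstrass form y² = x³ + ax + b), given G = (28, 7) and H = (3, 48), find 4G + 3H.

First 4G:
Double-and-add on 4 = (100)₂. Start with G = (28, 7) for the leading 1-bit.
double: tangent at (28, 7): λ = (3·28² + 21)/(2·7) ≡ 55/14. 14⁻¹ ≡ 48 (mod 61) since 14·48 = 672 ≡ 1, so λ ≡ 55·48 ≡ 17.
  x = λ² - 28 - 28 = 289 - 56 ≡ 50; y = λ·(28 - 50) - 7 ≡ 46. → (50, 46)
double: tangent at (50, 46): λ = (3·50² + 21)/(2·46) ≡ 18/31. 31⁻¹ ≡ 2 (mod 61), so λ ≡ 18·2 ≡ 36.
  x = λ² - 50 - 50 = 1296 - 100 ≡ 37; y = λ·(50 - 37) - 46 ≡ 56. → (37, 56)
4G = (37, 56).
Next 3H:
Repeated addition: build up to 3H.
2H: tangent at (3, 48): λ = (3·3² + 21)/(2·48) ≡ 48/35. 35⁻¹ ≡ 7 (mod 61), so λ ≡ 48·7 ≡ 31.
  x = λ² - 3 - 3 = 961 - 6 ≡ 40; y = λ·(3 - 40) - 48 ≡ 25. → (40, 25)
3H: (40, 25) + (3, 48). λ = (48 - 25)/(3 - 40) ≡ 23/24 mod 61. 24⁻¹ ≡ 28 (mod 61) since 24·28 = 672 ≡ 1, so λ ≡ 34.
  x = λ² - 40 - 3 = 1156 - 43 ≡ 15; y = λ·(40 - 15) - 25 ≡ 32. → (15, 32)
3H = (15, 32).
Finally 4G + 3H:
(37, 56) + (15, 32). λ = (32 - 56)/(15 - 37) ≡ 37/39 mod 61. 39⁻¹ ≡ 36 (mod 61), so λ ≡ 51.
  x = λ² - 37 - 15 = 2601 - 52 ≡ 48; y = λ·(37 - 48) - 56 ≡ 54. → (48, 54)

(48, 54)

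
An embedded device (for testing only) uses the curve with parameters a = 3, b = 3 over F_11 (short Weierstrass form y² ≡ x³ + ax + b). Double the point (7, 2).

tangent at (7, 2): λ = (3·7² + 3)/(2·2) ≡ 7/4. 4⁻¹ ≡ 3 (mod 11) since 4·3 = 12 ≡ 1, so λ ≡ 7·3 ≡ 10.
  x = λ² - 7 - 7 = 100 - 14 ≡ 9; y = λ·(7 - 9) - 2 ≡ 0. → (9, 0)

(9, 0)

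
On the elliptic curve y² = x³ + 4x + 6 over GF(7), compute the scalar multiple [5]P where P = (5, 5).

Repeated addition: build up to 5P.
2P: tangent at (5, 5): λ = (3·5² + 4)/(2·5) ≡ 2/3. 3⁻¹ ≡ 5 (mod 7) since 3·5 = 15 ≡ 1, so λ ≡ 2·5 ≡ 3.
  x = λ² - 5 - 5 = 9 - 10 ≡ 6; y = λ·(5 - 6) - 5 ≡ 6. → (6, 6)
3P: (6, 6) + (5, 5). λ = (5 - 6)/(5 - 6) ≡ 6/6 mod 7. 6⁻¹ ≡ 6 (mod 7), so λ ≡ 1.
  x = λ² - 6 - 5 = 1 - 11 ≡ 4; y = λ·(6 - 4) - 6 ≡ 3. → (4, 3)
4P: (4, 3) + (5, 5). λ = (5 - 3)/(5 - 4) ≡ 2/1 mod 7. 1⁻¹ ≡ 1 (mod 7) since 1·1 = 1 ≡ 1, so λ ≡ 2.
  x = λ² - 4 - 5 = 4 - 9 ≡ 2; y = λ·(4 - 2) - 3 ≡ 1. → (2, 1)
5P: (2, 1) + (5, 5). λ = (5 - 1)/(5 - 2) ≡ 4/3 mod 7. 3⁻¹ ≡ 5 (mod 7), so λ ≡ 6.
  x = λ² - 2 - 5 = 36 - 7 ≡ 1; y = λ·(2 - 1) - 1 ≡ 5. → (1, 5)

(1, 5)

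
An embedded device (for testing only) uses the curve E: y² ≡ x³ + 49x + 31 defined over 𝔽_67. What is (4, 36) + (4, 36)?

(28, 21)

tangent at (4, 36): λ = (3·4² + 49)/(2·36) ≡ 30/5. 5⁻¹ ≡ 27 (mod 67), so λ ≡ 30·27 ≡ 6.
  x = λ² - 4 - 4 = 36 - 8 ≡ 28; y = λ·(4 - 28) - 36 ≡ 21. → (28, 21)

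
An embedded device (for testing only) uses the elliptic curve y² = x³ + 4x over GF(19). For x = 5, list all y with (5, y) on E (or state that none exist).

none

x³ + 4x + 0 = 145 ≡ 12 (mod 19).
12 is a non-residue mod 19; no y exists.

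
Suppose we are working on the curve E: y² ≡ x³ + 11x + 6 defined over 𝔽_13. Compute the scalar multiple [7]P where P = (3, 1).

(2, 7)

Double-and-add on 7 = (111)₂. Start with P = (3, 1) for the leading 1-bit.
double: tangent at (3, 1): λ = (3·3² + 11)/(2·1) ≡ 12/2. 2⁻¹ ≡ 7 (mod 13) since 2·7 = 14 ≡ 1, so λ ≡ 12·7 ≡ 6.
  x = λ² - 3 - 3 = 36 - 6 ≡ 4; y = λ·(3 - 4) - 1 ≡ 6. → (4, 6)
add P: (4, 6) + (3, 1). λ = (1 - 6)/(3 - 4) ≡ 8/12 mod 13. 12⁻¹ ≡ 12 (mod 13) since 12·12 = 144 ≡ 1, so λ ≡ 5.
  x = λ² - 4 - 3 = 25 - 7 ≡ 5; y = λ·(4 - 5) - 6 ≡ 2. → (5, 2)
double: tangent at (5, 2): λ = (3·5² + 11)/(2·2) ≡ 8/4. 4⁻¹ ≡ 10 (mod 13), so λ ≡ 8·10 ≡ 2.
  x = λ² - 5 - 5 = 4 - 10 ≡ 7; y = λ·(5 - 7) - 2 ≡ 7. → (7, 7)
add P: (7, 7) + (3, 1). λ = (1 - 7)/(3 - 7) ≡ 7/9 mod 13. 9⁻¹ ≡ 3 (mod 13) since 9·3 = 27 ≡ 1, so λ ≡ 8.
  x = λ² - 7 - 3 = 64 - 10 ≡ 2; y = λ·(7 - 2) - 7 ≡ 7. → (2, 7)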